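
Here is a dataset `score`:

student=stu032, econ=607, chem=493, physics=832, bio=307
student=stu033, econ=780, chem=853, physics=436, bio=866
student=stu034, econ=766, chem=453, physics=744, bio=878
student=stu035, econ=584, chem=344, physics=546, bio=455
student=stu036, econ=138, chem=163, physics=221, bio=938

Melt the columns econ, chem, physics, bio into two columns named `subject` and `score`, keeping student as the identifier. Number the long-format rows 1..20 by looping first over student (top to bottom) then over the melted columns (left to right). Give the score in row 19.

221

20 rows total (5 × 4). Row 19: index ⌊(19-1)/4⌋ = 4 into student → stu036; (19-1) mod 4 = 2 into the melted columns → physics.
So row 19 is (stu036, physics, 221); score = 221.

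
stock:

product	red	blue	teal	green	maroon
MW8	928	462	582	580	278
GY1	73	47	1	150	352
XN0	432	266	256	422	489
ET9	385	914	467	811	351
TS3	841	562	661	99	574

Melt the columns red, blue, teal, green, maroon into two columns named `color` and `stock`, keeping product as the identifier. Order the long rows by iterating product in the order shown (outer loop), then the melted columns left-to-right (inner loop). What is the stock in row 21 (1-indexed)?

25 rows total (5 × 5). Row 21: index ⌊(21-1)/5⌋ = 4 into product → TS3; (21-1) mod 5 = 0 into the melted columns → red.
So row 21 is (TS3, red, 841); stock = 841.

841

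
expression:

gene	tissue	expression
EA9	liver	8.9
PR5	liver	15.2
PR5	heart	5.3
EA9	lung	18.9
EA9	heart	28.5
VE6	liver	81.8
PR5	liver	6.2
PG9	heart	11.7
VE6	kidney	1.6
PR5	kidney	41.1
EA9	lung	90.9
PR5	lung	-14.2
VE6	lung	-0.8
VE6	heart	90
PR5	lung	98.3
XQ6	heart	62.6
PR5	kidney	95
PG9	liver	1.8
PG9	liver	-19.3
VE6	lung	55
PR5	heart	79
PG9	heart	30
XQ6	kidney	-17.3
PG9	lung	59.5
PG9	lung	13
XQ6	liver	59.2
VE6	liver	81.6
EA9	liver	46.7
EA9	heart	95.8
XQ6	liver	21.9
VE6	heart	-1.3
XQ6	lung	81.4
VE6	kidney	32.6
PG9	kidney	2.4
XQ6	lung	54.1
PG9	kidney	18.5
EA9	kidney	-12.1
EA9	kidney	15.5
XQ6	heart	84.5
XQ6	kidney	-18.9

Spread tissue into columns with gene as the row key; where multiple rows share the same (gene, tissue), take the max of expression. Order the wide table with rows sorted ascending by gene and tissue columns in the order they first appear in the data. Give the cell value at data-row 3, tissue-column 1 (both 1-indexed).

15.2

With rows sorted ascending by gene, row 3 is gene=PR5. tissue columns in first-appearance order: liver, heart, lung, kidney; column 1 is liver.
Long rows with gene=PR5, tissue=liver: max(15.2, 6.2) = 15.2.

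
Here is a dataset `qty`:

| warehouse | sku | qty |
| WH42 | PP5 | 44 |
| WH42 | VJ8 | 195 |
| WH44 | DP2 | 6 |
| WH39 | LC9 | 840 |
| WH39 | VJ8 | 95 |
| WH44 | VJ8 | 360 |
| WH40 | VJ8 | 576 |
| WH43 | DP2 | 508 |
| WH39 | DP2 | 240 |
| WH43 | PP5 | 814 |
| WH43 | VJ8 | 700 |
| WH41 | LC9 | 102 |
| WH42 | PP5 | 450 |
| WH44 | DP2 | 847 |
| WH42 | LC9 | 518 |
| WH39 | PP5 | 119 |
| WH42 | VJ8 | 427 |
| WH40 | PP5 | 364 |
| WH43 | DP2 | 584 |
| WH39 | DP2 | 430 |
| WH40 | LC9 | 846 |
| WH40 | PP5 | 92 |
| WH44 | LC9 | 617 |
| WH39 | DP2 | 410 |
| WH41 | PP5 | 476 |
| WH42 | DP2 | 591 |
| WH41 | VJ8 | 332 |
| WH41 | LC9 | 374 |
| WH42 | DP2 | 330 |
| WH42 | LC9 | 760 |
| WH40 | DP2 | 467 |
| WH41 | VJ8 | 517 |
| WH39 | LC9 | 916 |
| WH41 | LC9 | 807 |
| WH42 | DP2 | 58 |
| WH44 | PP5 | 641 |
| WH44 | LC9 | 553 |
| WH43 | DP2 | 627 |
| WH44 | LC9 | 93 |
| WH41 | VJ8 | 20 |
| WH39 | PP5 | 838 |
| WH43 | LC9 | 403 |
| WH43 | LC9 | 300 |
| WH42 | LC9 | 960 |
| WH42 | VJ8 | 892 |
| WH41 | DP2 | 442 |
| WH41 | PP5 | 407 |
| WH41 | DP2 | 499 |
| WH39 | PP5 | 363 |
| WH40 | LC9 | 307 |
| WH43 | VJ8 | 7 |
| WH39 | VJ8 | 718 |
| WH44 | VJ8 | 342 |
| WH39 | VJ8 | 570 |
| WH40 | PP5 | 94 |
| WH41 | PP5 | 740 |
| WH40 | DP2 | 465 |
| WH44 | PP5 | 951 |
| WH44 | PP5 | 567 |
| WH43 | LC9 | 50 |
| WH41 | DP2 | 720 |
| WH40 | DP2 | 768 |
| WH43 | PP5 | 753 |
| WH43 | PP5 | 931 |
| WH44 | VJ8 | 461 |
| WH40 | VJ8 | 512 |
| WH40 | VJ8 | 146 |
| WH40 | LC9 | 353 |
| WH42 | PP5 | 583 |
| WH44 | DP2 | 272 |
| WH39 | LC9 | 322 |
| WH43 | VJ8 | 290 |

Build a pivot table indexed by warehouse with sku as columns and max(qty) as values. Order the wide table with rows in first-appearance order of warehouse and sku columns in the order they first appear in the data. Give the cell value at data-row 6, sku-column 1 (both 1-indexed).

With rows in first-appearance order of warehouse, row 6 is warehouse=WH41. sku columns in first-appearance order: PP5, VJ8, DP2, LC9; column 1 is PP5.
Long rows with warehouse=WH41, sku=PP5: max(476, 407, 740) = 740.

740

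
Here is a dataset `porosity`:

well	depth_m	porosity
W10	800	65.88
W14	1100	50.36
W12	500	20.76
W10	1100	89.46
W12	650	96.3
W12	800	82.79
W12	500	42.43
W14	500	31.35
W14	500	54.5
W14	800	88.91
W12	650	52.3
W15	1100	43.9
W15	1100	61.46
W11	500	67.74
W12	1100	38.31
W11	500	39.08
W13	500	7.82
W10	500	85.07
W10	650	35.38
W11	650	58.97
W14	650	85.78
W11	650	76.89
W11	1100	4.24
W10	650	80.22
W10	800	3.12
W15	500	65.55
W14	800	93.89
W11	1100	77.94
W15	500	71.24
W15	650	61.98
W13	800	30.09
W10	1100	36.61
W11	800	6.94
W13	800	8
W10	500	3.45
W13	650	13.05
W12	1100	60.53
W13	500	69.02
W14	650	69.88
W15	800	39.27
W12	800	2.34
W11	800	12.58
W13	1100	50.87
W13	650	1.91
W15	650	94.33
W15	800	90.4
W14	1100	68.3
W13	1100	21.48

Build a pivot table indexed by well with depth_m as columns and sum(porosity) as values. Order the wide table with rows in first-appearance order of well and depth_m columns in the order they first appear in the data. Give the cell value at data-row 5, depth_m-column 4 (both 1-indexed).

135.86

With rows in first-appearance order of well, row 5 is well=W11. depth_m columns in first-appearance order: 800, 1100, 500, 650; column 4 is 650.
Long rows with well=W11, depth_m=650: 58.97 + 76.89 = 135.86.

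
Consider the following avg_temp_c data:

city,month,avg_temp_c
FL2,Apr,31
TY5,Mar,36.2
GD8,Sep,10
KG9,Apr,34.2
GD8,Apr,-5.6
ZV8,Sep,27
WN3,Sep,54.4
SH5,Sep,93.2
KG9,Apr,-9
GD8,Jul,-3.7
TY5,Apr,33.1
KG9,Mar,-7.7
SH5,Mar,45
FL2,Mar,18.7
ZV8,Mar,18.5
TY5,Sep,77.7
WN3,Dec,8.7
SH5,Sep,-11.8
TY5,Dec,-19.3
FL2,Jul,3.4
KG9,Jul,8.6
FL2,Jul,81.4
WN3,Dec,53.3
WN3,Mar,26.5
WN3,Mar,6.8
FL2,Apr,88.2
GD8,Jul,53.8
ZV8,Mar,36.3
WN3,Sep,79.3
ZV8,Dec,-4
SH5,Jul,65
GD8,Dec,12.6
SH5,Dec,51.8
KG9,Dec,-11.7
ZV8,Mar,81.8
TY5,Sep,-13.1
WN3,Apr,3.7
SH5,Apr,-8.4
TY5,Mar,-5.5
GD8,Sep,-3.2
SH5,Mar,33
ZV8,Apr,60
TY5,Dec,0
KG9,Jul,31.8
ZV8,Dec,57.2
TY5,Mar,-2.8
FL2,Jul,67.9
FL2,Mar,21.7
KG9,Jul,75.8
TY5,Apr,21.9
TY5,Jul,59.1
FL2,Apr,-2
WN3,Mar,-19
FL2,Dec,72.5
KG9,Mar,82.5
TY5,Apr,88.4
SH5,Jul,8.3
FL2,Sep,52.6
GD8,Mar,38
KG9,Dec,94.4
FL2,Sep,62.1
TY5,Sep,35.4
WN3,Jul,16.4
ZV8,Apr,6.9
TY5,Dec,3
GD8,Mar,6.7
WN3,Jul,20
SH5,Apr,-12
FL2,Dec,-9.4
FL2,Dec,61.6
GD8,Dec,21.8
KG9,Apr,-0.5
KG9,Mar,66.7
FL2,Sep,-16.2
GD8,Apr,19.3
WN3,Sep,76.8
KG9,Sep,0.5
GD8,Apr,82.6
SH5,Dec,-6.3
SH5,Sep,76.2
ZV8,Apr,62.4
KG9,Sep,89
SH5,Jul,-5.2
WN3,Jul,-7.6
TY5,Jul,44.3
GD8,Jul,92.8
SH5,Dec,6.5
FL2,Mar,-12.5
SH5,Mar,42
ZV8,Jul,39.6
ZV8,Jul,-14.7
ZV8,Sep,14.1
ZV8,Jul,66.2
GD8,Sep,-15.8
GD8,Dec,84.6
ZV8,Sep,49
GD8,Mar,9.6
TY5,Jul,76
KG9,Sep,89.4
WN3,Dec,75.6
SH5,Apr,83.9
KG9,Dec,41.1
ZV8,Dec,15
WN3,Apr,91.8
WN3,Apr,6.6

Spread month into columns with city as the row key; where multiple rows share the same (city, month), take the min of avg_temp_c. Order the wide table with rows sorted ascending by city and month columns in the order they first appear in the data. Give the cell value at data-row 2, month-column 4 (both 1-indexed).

With rows sorted ascending by city, row 2 is city=GD8. month columns in first-appearance order: Apr, Mar, Sep, Jul, Dec; column 4 is Jul.
Long rows with city=GD8, month=Jul: min(-3.7, 53.8, 92.8) = -3.7.

-3.7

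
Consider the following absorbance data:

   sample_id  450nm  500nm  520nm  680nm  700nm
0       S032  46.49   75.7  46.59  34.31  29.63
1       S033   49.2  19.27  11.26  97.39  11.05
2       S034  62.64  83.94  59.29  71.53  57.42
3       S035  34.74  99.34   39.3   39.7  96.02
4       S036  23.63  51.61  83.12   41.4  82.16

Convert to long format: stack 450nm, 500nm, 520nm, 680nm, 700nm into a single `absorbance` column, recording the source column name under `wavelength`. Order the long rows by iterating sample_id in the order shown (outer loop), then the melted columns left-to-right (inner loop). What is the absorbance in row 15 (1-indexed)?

25 rows total (5 × 5). Row 15: index ⌊(15-1)/5⌋ = 2 into sample_id → S034; (15-1) mod 5 = 4 into the melted columns → 700nm.
So row 15 is (S034, 700nm, 57.42); absorbance = 57.42.

57.42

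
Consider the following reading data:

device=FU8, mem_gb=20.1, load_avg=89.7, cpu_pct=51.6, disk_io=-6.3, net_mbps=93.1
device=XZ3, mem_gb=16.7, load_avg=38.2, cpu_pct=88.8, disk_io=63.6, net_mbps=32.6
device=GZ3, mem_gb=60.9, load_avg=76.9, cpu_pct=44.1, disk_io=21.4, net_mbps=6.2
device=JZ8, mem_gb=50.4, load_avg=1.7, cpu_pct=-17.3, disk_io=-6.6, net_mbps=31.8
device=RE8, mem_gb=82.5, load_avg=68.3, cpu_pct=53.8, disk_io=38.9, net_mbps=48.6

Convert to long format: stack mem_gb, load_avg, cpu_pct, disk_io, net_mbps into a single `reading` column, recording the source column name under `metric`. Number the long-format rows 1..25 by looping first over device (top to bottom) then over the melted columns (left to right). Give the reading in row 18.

-17.3

25 rows total (5 × 5). Row 18: index ⌊(18-1)/5⌋ = 3 into device → JZ8; (18-1) mod 5 = 2 into the melted columns → cpu_pct.
So row 18 is (JZ8, cpu_pct, -17.3); reading = -17.3.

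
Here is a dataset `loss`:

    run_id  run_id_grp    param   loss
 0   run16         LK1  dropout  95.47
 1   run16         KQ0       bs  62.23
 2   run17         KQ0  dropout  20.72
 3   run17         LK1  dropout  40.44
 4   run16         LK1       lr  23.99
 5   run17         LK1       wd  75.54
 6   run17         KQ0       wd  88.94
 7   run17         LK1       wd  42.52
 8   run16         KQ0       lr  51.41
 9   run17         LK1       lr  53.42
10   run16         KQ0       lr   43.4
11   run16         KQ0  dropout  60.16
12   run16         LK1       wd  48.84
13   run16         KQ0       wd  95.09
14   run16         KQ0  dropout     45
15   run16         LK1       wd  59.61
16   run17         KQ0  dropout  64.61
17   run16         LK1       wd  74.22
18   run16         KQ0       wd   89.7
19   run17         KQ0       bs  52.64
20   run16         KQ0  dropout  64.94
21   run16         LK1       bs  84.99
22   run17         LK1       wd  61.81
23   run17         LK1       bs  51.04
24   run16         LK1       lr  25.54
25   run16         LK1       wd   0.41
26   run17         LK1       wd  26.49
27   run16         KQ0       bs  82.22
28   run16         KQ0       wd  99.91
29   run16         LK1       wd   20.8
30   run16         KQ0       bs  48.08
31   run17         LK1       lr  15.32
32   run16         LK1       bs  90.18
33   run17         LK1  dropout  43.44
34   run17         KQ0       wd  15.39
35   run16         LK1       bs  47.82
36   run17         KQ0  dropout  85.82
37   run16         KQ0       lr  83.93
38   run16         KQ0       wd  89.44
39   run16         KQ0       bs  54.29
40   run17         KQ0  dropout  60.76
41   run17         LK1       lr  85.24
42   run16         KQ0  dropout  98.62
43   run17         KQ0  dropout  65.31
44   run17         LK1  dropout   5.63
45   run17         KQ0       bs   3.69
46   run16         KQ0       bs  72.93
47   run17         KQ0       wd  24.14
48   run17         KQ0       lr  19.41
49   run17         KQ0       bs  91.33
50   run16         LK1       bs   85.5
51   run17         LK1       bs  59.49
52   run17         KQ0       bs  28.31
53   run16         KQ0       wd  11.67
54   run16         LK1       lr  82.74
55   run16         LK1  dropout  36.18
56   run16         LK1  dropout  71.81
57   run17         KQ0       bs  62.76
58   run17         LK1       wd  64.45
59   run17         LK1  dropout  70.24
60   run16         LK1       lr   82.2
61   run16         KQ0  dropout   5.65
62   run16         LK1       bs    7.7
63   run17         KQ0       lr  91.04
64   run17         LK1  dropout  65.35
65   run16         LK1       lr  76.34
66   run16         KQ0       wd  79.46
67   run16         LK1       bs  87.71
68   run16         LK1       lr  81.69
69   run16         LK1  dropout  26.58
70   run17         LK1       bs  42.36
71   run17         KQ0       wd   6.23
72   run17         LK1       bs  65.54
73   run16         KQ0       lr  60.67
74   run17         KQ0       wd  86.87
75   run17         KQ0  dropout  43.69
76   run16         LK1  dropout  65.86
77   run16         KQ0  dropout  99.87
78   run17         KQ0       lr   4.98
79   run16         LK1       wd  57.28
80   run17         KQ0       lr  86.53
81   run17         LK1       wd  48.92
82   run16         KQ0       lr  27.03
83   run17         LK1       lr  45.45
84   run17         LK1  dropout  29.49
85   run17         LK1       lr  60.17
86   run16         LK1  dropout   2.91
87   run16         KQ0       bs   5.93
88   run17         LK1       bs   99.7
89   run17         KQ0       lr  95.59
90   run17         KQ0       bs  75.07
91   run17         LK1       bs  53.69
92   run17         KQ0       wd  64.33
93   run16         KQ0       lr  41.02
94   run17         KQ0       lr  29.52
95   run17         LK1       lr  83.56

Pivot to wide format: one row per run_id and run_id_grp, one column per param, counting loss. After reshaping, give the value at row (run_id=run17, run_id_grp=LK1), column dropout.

6

Rows with run_id=run17, run_id_grp=LK1 and param=dropout: loss values are 40.44, 43.44, 5.63, 70.24, 65.35, 29.49.
6 rows match — count = 6.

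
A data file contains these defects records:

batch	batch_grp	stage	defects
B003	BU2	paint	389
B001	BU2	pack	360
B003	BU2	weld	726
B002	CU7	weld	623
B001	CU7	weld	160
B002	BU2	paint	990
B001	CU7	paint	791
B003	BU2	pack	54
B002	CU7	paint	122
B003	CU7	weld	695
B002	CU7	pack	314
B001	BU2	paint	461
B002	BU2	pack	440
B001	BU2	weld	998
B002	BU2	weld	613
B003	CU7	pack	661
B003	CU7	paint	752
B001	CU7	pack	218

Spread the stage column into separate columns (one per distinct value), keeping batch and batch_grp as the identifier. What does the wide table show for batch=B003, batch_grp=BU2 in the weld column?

Wide layout: rows indexed by batch and batch_grp, columns are the 3 distinct stage values (paint, pack, weld).
Cell (batch=B003, batch_grp=BU2, stage=weld) draws from the long row where batch=B003, batch_grp=BU2 and stage=weld, which has defects=726.

726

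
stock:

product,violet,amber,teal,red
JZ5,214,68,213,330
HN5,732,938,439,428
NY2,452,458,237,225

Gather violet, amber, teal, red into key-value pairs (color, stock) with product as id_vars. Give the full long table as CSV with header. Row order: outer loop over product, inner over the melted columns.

product,color,stock
JZ5,violet,214
JZ5,amber,68
JZ5,teal,213
JZ5,red,330
HN5,violet,732
HN5,amber,938
HN5,teal,439
HN5,red,428
NY2,violet,452
NY2,amber,458
NY2,teal,237
NY2,red,225

Each (product, column) pair becomes one row: 3 × 4 = 12 rows.
For example, (JZ5, violet) → stock=214.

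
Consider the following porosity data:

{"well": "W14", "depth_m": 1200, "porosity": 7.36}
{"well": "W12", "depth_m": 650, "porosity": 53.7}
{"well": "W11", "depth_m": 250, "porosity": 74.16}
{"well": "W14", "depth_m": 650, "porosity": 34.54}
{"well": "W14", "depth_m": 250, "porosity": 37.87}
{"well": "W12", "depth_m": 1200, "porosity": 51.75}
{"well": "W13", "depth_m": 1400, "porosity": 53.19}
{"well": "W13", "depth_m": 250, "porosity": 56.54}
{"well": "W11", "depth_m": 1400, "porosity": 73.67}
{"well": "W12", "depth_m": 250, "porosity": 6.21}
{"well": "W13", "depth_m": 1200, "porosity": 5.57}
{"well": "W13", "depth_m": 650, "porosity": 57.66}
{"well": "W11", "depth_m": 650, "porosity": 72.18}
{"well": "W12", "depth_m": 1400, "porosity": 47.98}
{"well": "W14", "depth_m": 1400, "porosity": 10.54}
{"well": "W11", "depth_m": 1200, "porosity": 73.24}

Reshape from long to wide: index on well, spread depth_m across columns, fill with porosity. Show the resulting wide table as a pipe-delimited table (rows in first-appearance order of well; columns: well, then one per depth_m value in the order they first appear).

| well | 1200 | 650 | 250 | 1400 |
| W14 | 7.36 | 34.54 | 37.87 | 10.54 |
| W12 | 51.75 | 53.7 | 6.21 | 47.98 |
| W11 | 73.24 | 72.18 | 74.16 | 73.67 |
| W13 | 5.57 | 57.66 | 56.54 | 53.19 |

Columns: well plus the 4 distinct depth_m values (1200, 650, 250, 1400).
For example, row W14 column 1200 takes porosity=7.36 from the long row (W14, 1200).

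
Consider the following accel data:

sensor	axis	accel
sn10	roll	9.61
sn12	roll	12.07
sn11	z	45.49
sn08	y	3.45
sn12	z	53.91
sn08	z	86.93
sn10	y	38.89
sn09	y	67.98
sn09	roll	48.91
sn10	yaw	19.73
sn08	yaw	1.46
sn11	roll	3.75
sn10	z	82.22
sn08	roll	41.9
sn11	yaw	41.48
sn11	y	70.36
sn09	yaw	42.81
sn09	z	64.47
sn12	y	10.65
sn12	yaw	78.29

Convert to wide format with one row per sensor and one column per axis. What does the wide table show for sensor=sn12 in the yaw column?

78.29

Wide layout: rows indexed by sensor, columns are the 4 distinct axis values (roll, z, y, yaw).
Cell (sensor=sn12, axis=yaw) draws from the long row where sensor=sn12 and axis=yaw, which has accel=78.29.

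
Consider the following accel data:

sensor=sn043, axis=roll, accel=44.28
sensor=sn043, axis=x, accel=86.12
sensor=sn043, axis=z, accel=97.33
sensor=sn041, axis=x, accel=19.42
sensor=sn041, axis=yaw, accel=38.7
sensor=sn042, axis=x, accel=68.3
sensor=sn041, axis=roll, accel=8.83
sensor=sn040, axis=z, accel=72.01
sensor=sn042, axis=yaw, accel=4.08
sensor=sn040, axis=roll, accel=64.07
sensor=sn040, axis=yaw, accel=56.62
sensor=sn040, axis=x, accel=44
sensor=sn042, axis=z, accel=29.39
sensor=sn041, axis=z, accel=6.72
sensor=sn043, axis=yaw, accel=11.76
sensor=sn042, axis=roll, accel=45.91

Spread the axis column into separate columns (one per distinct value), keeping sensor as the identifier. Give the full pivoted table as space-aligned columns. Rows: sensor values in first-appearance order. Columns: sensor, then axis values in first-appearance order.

sensor  roll   x      z      yaw  
sn043   44.28  86.12  97.33  11.76
sn041   8.83   19.42  6.72   38.7 
sn042   45.91  68.3   29.39  4.08 
sn040   64.07  44     72.01  56.62

Columns: sensor plus the 4 distinct axis values (roll, x, z, yaw).
For example, row sn043 column roll takes accel=44.28 from the long row (sn043, roll).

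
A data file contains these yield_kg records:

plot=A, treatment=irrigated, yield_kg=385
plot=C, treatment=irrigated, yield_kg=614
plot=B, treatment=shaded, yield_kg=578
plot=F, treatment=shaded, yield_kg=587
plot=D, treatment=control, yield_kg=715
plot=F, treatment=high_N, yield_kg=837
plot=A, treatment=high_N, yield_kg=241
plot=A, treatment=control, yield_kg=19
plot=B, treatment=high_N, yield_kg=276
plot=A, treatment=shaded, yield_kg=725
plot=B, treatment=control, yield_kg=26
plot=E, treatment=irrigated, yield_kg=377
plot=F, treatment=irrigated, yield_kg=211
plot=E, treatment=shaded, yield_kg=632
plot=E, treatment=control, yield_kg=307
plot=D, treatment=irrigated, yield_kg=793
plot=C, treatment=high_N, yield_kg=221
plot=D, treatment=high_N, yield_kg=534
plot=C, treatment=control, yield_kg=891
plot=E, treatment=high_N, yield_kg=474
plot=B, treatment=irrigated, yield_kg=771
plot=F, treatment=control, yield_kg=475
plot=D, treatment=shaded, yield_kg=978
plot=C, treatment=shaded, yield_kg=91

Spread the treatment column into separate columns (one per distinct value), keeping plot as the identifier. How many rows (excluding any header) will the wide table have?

6

6 distinct plot values → 6 rows.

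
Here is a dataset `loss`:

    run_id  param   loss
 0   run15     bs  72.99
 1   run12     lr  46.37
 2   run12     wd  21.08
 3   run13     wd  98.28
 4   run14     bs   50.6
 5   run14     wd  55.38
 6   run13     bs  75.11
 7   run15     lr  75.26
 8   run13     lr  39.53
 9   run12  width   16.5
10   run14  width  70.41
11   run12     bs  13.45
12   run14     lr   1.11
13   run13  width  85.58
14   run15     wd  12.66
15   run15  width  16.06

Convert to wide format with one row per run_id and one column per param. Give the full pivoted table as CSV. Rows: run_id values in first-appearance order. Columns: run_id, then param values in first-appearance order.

Columns: run_id plus the 4 distinct param values (bs, lr, wd, width).
For example, row run15 column bs takes loss=72.99 from the long row (run15, bs).

run_id,bs,lr,wd,width
run15,72.99,75.26,12.66,16.06
run12,13.45,46.37,21.08,16.5
run13,75.11,39.53,98.28,85.58
run14,50.6,1.11,55.38,70.41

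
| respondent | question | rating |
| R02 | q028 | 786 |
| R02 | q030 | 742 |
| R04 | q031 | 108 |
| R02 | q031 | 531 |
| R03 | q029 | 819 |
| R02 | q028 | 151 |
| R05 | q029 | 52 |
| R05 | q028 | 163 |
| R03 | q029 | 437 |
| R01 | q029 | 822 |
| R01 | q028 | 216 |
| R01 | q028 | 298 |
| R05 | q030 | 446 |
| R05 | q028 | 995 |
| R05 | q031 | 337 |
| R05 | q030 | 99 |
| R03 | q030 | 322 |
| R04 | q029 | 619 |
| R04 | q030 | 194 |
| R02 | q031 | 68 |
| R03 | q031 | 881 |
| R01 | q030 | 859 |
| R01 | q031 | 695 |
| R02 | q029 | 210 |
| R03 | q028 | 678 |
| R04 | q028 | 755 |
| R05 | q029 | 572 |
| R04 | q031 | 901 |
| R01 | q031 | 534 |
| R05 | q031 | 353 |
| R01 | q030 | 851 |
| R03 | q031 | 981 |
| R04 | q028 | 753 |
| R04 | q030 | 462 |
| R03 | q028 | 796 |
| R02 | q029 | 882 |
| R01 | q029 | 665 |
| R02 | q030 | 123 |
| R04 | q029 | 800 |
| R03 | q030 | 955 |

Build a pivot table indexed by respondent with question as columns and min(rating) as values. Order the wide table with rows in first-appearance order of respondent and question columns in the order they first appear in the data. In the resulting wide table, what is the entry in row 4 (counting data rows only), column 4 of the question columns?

52

With rows in first-appearance order of respondent, row 4 is respondent=R05. question columns in first-appearance order: q028, q030, q031, q029; column 4 is q029.
Long rows with respondent=R05, question=q029: min(52, 572) = 52.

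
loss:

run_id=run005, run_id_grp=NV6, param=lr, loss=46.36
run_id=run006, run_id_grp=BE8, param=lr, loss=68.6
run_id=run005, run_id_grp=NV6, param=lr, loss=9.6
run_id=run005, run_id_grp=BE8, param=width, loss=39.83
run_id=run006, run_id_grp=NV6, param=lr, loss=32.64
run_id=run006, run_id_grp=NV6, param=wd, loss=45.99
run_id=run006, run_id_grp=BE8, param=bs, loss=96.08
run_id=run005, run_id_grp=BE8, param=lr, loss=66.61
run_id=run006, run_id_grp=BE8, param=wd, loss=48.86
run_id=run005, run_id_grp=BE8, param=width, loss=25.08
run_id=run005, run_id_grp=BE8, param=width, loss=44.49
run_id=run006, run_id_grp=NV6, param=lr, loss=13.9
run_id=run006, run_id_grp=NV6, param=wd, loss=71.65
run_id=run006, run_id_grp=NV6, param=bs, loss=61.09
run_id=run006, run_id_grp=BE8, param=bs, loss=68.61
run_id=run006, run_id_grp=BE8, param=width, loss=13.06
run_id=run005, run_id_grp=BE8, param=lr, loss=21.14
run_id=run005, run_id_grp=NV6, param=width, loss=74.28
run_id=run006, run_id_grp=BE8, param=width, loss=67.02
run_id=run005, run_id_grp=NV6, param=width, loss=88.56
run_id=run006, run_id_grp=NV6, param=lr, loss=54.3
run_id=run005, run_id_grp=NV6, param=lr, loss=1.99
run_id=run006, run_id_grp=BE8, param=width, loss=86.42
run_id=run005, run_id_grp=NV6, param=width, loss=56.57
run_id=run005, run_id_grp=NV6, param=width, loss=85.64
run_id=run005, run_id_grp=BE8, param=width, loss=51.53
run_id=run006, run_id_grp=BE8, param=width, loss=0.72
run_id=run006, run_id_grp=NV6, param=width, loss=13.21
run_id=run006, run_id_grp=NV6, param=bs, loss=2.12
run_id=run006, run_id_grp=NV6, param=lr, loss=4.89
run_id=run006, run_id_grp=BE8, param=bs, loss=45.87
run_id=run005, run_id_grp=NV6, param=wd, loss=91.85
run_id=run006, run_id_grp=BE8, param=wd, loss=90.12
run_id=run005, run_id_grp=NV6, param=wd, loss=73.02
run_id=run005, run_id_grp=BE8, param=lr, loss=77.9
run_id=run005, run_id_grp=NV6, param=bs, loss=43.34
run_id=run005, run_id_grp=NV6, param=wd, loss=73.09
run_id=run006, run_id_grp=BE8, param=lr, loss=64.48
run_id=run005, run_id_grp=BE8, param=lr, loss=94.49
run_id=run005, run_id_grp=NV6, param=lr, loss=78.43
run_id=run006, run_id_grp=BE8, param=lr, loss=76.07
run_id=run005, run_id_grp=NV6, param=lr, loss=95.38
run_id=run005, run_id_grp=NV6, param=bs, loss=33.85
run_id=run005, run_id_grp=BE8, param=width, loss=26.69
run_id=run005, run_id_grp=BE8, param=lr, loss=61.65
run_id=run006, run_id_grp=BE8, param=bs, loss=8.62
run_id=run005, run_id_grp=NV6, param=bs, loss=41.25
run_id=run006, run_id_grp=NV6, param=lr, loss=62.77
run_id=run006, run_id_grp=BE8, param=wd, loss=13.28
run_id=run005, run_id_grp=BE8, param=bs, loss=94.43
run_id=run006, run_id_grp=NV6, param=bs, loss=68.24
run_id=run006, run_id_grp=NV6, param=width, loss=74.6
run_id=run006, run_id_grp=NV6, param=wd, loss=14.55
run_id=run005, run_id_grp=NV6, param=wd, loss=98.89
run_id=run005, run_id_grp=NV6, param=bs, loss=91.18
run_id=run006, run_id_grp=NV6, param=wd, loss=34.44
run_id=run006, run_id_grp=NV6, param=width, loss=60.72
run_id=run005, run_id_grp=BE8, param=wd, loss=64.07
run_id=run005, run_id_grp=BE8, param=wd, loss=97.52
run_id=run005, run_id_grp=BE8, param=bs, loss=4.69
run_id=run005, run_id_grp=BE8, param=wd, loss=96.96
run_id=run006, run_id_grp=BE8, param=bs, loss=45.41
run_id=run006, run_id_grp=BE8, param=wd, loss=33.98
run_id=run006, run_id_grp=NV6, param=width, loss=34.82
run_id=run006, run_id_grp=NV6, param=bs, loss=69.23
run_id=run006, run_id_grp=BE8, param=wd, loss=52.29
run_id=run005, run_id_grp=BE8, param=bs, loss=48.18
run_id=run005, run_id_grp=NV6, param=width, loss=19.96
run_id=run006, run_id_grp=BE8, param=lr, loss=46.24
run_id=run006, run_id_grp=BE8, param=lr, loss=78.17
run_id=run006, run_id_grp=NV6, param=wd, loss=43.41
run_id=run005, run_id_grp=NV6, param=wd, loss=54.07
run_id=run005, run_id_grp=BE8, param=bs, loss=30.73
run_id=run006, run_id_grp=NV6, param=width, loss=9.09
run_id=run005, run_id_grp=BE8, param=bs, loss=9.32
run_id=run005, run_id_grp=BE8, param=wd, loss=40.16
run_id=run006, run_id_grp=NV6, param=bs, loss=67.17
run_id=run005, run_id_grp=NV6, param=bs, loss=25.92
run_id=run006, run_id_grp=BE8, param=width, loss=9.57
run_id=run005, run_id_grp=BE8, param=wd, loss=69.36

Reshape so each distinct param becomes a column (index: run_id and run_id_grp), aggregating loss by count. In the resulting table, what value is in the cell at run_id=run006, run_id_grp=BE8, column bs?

Rows with run_id=run006, run_id_grp=BE8 and param=bs: loss values are 96.08, 68.61, 45.87, 8.62, 45.41.
5 rows match — count = 5.

5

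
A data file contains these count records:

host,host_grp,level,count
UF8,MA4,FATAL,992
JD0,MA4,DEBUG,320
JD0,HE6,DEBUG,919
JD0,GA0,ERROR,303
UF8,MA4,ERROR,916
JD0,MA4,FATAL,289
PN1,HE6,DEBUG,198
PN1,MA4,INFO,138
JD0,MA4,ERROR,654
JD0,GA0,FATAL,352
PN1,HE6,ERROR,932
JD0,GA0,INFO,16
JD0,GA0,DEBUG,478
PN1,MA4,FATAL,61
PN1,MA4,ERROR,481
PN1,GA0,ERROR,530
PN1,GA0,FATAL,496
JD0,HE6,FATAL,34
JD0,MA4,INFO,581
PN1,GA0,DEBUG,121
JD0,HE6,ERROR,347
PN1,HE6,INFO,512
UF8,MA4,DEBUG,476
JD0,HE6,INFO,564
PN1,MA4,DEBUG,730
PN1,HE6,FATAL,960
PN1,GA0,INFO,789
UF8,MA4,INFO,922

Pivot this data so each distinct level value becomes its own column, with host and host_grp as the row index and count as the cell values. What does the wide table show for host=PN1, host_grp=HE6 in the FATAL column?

Wide layout: rows indexed by host and host_grp, columns are the 4 distinct level values (FATAL, DEBUG, ERROR, INFO).
Cell (host=PN1, host_grp=HE6, level=FATAL) draws from the long row where host=PN1, host_grp=HE6 and level=FATAL, which has count=960.

960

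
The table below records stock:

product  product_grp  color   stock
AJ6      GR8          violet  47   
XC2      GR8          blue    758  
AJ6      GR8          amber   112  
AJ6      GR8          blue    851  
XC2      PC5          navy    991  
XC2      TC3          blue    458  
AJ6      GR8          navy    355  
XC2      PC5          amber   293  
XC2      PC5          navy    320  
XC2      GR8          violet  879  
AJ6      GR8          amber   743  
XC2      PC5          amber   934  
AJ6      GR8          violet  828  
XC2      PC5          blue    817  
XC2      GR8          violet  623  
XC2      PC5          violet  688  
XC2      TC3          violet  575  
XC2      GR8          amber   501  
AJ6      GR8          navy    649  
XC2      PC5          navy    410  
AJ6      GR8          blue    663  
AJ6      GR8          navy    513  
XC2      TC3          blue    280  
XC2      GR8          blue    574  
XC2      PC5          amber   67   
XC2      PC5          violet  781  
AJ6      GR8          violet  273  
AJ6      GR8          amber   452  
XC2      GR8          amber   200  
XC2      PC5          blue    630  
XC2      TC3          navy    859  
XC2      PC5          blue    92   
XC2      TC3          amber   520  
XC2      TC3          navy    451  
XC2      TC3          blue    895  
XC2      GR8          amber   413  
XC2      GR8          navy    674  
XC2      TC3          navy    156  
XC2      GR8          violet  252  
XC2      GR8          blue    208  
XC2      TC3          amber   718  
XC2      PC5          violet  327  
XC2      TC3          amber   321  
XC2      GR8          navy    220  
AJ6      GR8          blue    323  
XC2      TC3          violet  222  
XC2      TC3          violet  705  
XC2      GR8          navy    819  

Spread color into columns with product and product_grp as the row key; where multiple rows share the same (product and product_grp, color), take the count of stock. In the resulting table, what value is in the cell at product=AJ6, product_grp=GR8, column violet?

Rows with product=AJ6, product_grp=GR8 and color=violet: stock values are 47, 828, 273.
3 rows match — count = 3.

3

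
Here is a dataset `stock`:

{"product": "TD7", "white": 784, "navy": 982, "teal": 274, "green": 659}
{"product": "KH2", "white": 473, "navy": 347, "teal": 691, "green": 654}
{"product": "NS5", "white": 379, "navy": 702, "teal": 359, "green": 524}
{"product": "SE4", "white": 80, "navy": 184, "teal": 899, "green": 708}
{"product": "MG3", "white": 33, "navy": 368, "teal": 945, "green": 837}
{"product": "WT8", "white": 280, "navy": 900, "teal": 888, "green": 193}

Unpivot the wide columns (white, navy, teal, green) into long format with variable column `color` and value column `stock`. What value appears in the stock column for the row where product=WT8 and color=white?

280

Unpivoting turns each (product, wide-column) pair into one long row.
The wide cell at row WT8, column white holds 280, so the long row (WT8, white) has stock=280.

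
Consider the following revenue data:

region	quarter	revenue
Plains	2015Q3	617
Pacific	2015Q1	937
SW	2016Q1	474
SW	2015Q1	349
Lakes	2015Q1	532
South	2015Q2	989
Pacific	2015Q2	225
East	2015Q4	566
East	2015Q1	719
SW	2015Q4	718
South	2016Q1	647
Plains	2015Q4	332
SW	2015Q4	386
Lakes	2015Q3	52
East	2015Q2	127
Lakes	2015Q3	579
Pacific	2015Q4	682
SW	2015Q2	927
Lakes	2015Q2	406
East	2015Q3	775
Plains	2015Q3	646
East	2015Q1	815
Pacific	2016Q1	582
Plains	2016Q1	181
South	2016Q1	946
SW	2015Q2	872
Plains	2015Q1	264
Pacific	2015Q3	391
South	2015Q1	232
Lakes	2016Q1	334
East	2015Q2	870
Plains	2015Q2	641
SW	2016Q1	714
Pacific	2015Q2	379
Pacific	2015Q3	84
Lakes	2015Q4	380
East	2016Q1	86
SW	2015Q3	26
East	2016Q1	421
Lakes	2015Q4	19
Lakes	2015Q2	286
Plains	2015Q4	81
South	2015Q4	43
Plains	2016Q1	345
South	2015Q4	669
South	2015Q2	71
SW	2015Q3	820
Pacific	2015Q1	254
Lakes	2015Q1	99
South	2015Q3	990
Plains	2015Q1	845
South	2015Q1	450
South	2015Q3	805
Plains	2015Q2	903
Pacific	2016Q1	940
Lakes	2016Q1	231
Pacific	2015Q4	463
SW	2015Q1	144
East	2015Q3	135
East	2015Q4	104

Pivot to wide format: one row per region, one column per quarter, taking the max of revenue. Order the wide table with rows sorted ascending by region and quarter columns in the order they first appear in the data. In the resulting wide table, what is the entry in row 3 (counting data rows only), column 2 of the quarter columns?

937

With rows sorted ascending by region, row 3 is region=Pacific. quarter columns in first-appearance order: 2015Q3, 2015Q1, 2016Q1, 2015Q2, 2015Q4; column 2 is 2015Q1.
Long rows with region=Pacific, quarter=2015Q1: max(937, 254) = 937.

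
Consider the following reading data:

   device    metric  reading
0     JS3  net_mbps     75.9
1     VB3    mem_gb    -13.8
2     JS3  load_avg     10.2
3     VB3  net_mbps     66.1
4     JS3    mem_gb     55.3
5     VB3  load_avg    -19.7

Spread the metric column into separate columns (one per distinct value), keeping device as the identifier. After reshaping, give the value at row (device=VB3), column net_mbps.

66.1

Wide layout: rows indexed by device, columns are the 3 distinct metric values (net_mbps, mem_gb, load_avg).
Cell (device=VB3, metric=net_mbps) draws from the long row where device=VB3 and metric=net_mbps, which has reading=66.1.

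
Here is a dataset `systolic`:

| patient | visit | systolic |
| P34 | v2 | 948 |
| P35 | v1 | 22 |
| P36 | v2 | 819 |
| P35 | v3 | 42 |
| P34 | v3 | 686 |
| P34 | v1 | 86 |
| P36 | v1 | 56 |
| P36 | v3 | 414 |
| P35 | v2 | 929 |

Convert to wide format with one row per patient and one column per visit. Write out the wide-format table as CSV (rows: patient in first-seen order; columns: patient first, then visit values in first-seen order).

patient,v2,v1,v3
P34,948,86,686
P35,929,22,42
P36,819,56,414

Columns: patient plus the 3 distinct visit values (v2, v1, v3).
For example, row P34 column v2 takes systolic=948 from the long row (P34, v2).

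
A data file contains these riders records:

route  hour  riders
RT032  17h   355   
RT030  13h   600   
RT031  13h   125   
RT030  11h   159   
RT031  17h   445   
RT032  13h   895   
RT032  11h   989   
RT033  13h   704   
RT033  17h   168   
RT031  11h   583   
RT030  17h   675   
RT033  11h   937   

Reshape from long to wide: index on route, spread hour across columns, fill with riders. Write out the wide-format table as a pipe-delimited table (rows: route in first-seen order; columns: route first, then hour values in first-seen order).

| route | 17h | 13h | 11h |
| RT032 | 355 | 895 | 989 |
| RT030 | 675 | 600 | 159 |
| RT031 | 445 | 125 | 583 |
| RT033 | 168 | 704 | 937 |

Columns: route plus the 3 distinct hour values (17h, 13h, 11h).
For example, row RT032 column 17h takes riders=355 from the long row (RT032, 17h).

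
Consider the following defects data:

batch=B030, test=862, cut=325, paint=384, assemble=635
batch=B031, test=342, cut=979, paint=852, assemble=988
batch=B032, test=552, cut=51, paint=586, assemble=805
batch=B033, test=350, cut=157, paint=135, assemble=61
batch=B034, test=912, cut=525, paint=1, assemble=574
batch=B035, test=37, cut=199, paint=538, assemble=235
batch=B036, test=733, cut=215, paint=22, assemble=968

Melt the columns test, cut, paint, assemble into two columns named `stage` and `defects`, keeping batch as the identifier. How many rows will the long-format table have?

7 batch values × 4 melted columns = 28 rows.

28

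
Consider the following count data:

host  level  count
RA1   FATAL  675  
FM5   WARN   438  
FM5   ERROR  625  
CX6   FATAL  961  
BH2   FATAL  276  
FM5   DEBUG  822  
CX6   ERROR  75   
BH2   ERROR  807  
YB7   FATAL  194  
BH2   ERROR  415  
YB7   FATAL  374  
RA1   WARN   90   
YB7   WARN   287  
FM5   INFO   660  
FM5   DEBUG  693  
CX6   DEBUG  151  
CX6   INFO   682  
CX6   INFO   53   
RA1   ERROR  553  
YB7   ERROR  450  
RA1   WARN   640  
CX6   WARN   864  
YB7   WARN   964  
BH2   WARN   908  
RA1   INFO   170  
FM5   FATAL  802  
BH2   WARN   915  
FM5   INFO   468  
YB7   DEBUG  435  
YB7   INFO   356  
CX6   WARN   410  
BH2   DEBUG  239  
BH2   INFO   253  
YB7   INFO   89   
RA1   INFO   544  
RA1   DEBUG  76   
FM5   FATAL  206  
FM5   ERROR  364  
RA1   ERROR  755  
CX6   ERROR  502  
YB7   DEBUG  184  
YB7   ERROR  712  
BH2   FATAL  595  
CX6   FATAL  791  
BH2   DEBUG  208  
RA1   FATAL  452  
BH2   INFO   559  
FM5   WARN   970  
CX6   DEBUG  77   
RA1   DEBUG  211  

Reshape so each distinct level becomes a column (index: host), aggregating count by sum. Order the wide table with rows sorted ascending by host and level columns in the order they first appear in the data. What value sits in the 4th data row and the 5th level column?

714

With rows sorted ascending by host, row 4 is host=RA1. level columns in first-appearance order: FATAL, WARN, ERROR, DEBUG, INFO; column 5 is INFO.
Long rows with host=RA1, level=INFO: 170 + 544 = 714.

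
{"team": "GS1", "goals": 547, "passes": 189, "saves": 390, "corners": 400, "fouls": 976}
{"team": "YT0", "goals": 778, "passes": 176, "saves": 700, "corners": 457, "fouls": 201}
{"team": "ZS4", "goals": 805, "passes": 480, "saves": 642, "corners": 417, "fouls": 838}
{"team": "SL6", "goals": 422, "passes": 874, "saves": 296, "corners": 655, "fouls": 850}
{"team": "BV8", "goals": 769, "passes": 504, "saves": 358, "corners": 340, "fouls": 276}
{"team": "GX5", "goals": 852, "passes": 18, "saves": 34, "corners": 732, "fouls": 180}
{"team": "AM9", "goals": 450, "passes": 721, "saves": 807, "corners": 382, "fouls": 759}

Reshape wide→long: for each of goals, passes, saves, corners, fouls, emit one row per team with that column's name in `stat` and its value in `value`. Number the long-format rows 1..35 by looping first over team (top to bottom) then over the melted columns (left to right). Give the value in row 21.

769

35 rows total (7 × 5). Row 21: index ⌊(21-1)/5⌋ = 4 into team → BV8; (21-1) mod 5 = 0 into the melted columns → goals.
So row 21 is (BV8, goals, 769); value = 769.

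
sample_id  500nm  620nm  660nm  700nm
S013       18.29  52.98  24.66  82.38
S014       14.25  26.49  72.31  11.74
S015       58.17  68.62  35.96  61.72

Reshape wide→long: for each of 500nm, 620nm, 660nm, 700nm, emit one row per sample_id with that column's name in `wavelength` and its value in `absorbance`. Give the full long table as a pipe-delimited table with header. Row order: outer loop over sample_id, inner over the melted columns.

Each (sample_id, column) pair becomes one row: 3 × 4 = 12 rows.
For example, (S013, 500nm) → absorbance=18.29.

| sample_id | wavelength | absorbance |
| S013 | 500nm | 18.29 |
| S013 | 620nm | 52.98 |
| S013 | 660nm | 24.66 |
| S013 | 700nm | 82.38 |
| S014 | 500nm | 14.25 |
| S014 | 620nm | 26.49 |
| S014 | 660nm | 72.31 |
| S014 | 700nm | 11.74 |
| S015 | 500nm | 58.17 |
| S015 | 620nm | 68.62 |
| S015 | 660nm | 35.96 |
| S015 | 700nm | 61.72 |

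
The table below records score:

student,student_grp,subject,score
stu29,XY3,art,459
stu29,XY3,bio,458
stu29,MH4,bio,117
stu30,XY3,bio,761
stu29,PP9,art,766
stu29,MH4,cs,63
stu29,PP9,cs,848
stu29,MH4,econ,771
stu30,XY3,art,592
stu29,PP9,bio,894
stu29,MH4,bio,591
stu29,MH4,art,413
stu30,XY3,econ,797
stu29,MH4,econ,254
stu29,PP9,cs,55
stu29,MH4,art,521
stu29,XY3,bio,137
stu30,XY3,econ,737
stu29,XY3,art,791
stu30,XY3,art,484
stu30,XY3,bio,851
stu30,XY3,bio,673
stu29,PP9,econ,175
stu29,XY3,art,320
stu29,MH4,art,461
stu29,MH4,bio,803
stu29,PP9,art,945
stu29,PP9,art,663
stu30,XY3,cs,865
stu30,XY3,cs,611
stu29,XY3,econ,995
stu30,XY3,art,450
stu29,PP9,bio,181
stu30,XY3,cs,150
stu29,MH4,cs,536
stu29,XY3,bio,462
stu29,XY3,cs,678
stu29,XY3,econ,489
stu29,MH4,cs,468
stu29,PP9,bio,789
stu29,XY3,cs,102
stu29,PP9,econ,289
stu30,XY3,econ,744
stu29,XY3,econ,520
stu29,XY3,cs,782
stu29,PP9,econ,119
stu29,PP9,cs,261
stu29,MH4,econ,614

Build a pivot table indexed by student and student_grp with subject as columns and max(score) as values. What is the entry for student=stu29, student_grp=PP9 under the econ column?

289

Rows with student=stu29, student_grp=PP9 and subject=econ: score values are 175, 289, 119.
max(175, 289, 119) = 289.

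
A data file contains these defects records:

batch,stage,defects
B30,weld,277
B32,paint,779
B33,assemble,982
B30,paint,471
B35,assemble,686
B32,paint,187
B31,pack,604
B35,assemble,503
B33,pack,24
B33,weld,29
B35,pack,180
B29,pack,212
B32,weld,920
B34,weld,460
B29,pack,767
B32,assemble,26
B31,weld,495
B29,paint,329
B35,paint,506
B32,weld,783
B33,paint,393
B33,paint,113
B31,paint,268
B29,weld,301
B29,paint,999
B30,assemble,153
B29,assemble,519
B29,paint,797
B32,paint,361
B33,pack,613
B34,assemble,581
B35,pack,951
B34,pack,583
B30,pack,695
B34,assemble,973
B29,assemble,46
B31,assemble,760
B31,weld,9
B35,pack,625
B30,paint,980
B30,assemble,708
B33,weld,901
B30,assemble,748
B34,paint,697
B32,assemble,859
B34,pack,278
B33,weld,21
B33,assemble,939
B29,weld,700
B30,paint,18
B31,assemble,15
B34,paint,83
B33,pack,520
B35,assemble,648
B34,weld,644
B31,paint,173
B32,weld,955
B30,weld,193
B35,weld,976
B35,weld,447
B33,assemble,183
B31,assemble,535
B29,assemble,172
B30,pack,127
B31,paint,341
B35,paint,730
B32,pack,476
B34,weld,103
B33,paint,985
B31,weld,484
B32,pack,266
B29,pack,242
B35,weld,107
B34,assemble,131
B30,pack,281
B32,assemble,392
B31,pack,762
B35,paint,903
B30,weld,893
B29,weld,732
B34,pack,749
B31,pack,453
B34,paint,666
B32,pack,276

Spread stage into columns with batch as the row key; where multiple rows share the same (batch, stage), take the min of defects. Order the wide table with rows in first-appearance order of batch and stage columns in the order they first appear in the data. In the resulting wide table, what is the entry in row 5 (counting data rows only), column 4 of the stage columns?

453

With rows in first-appearance order of batch, row 5 is batch=B31. stage columns in first-appearance order: weld, paint, assemble, pack; column 4 is pack.
Long rows with batch=B31, stage=pack: min(604, 762, 453) = 453.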